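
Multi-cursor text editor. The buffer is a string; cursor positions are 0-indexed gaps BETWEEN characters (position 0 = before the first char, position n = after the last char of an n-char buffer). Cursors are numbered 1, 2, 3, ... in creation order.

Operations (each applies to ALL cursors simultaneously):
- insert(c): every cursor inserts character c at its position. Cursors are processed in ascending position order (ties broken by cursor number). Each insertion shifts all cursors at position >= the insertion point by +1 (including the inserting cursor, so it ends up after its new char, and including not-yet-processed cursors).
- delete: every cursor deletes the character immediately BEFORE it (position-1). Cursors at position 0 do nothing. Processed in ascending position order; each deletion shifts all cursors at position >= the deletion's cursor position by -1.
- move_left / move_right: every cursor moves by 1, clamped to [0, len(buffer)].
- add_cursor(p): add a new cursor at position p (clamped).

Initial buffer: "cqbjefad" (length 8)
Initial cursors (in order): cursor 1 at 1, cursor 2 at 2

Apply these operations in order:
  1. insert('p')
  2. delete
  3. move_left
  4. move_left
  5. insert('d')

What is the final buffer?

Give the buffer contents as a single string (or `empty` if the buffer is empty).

Answer: ddcqbjefad

Derivation:
After op 1 (insert('p')): buffer="cpqpbjefad" (len 10), cursors c1@2 c2@4, authorship .1.2......
After op 2 (delete): buffer="cqbjefad" (len 8), cursors c1@1 c2@2, authorship ........
After op 3 (move_left): buffer="cqbjefad" (len 8), cursors c1@0 c2@1, authorship ........
After op 4 (move_left): buffer="cqbjefad" (len 8), cursors c1@0 c2@0, authorship ........
After op 5 (insert('d')): buffer="ddcqbjefad" (len 10), cursors c1@2 c2@2, authorship 12........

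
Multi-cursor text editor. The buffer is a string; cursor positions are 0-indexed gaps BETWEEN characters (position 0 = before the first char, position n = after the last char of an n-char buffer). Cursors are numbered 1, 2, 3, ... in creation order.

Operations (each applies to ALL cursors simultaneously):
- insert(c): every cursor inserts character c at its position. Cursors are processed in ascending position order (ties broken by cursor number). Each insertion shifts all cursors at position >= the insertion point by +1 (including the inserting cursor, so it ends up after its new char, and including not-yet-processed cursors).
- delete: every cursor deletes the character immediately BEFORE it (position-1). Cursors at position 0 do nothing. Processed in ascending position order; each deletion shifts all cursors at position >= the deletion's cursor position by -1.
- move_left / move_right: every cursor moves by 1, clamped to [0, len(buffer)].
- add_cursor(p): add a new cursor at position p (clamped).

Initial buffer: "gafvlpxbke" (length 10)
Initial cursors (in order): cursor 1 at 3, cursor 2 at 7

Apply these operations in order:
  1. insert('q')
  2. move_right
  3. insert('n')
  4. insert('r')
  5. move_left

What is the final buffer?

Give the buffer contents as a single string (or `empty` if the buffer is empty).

Answer: gafqvnrlpxqbnrke

Derivation:
After op 1 (insert('q')): buffer="gafqvlpxqbke" (len 12), cursors c1@4 c2@9, authorship ...1....2...
After op 2 (move_right): buffer="gafqvlpxqbke" (len 12), cursors c1@5 c2@10, authorship ...1....2...
After op 3 (insert('n')): buffer="gafqvnlpxqbnke" (len 14), cursors c1@6 c2@12, authorship ...1.1...2.2..
After op 4 (insert('r')): buffer="gafqvnrlpxqbnrke" (len 16), cursors c1@7 c2@14, authorship ...1.11...2.22..
After op 5 (move_left): buffer="gafqvnrlpxqbnrke" (len 16), cursors c1@6 c2@13, authorship ...1.11...2.22..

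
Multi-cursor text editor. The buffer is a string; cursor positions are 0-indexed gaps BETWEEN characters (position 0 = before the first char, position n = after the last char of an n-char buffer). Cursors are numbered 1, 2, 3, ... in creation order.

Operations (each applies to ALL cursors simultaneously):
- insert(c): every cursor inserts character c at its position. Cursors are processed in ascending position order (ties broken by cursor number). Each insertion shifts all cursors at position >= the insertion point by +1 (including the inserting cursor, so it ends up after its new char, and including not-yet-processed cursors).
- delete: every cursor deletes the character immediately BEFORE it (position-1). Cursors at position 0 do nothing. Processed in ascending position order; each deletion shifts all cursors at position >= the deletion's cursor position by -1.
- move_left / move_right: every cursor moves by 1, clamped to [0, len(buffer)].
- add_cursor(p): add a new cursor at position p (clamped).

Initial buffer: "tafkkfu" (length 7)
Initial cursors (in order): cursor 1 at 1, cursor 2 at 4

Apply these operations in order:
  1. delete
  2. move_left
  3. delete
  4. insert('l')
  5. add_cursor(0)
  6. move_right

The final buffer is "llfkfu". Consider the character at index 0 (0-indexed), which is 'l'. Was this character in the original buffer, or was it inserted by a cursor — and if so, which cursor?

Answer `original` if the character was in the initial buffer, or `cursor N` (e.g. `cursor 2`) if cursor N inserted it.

Answer: cursor 1

Derivation:
After op 1 (delete): buffer="afkfu" (len 5), cursors c1@0 c2@2, authorship .....
After op 2 (move_left): buffer="afkfu" (len 5), cursors c1@0 c2@1, authorship .....
After op 3 (delete): buffer="fkfu" (len 4), cursors c1@0 c2@0, authorship ....
After op 4 (insert('l')): buffer="llfkfu" (len 6), cursors c1@2 c2@2, authorship 12....
After op 5 (add_cursor(0)): buffer="llfkfu" (len 6), cursors c3@0 c1@2 c2@2, authorship 12....
After op 6 (move_right): buffer="llfkfu" (len 6), cursors c3@1 c1@3 c2@3, authorship 12....
Authorship (.=original, N=cursor N): 1 2 . . . .
Index 0: author = 1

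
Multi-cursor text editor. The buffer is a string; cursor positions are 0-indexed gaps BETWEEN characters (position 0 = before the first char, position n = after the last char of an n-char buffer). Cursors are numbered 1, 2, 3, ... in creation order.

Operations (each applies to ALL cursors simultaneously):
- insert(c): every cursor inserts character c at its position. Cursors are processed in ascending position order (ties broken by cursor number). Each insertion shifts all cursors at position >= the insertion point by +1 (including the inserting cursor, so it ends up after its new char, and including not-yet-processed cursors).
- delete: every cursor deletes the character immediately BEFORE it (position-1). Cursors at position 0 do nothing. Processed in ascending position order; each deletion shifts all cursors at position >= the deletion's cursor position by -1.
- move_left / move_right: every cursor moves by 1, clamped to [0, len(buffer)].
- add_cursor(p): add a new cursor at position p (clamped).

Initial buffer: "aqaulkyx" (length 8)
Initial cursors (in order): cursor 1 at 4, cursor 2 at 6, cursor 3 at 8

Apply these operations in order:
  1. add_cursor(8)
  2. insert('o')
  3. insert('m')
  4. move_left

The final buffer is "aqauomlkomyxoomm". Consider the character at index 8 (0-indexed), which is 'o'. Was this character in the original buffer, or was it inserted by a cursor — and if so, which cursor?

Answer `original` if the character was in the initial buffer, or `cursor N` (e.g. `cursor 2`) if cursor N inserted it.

Answer: cursor 2

Derivation:
After op 1 (add_cursor(8)): buffer="aqaulkyx" (len 8), cursors c1@4 c2@6 c3@8 c4@8, authorship ........
After op 2 (insert('o')): buffer="aqauolkoyxoo" (len 12), cursors c1@5 c2@8 c3@12 c4@12, authorship ....1..2..34
After op 3 (insert('m')): buffer="aqauomlkomyxoomm" (len 16), cursors c1@6 c2@10 c3@16 c4@16, authorship ....11..22..3434
After op 4 (move_left): buffer="aqauomlkomyxoomm" (len 16), cursors c1@5 c2@9 c3@15 c4@15, authorship ....11..22..3434
Authorship (.=original, N=cursor N): . . . . 1 1 . . 2 2 . . 3 4 3 4
Index 8: author = 2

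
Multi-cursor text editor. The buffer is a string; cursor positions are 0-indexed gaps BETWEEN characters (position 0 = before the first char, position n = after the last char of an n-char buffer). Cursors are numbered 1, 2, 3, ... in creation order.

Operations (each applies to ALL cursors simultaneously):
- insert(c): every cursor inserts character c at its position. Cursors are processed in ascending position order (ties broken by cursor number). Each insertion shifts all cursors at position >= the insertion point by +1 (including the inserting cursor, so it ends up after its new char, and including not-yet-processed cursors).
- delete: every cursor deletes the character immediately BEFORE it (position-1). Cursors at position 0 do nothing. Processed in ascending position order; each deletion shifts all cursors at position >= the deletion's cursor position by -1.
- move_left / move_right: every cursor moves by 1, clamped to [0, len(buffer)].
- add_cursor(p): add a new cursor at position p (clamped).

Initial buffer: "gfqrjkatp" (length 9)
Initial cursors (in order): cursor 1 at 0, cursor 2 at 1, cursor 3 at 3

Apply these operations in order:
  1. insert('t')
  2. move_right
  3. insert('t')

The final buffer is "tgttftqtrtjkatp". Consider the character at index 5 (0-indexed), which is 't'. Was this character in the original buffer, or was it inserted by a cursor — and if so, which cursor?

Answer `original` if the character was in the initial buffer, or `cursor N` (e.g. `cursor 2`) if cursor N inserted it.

Answer: cursor 2

Derivation:
After op 1 (insert('t')): buffer="tgtfqtrjkatp" (len 12), cursors c1@1 c2@3 c3@6, authorship 1.2..3......
After op 2 (move_right): buffer="tgtfqtrjkatp" (len 12), cursors c1@2 c2@4 c3@7, authorship 1.2..3......
After op 3 (insert('t')): buffer="tgttftqtrtjkatp" (len 15), cursors c1@3 c2@6 c3@10, authorship 1.12.2.3.3.....
Authorship (.=original, N=cursor N): 1 . 1 2 . 2 . 3 . 3 . . . . .
Index 5: author = 2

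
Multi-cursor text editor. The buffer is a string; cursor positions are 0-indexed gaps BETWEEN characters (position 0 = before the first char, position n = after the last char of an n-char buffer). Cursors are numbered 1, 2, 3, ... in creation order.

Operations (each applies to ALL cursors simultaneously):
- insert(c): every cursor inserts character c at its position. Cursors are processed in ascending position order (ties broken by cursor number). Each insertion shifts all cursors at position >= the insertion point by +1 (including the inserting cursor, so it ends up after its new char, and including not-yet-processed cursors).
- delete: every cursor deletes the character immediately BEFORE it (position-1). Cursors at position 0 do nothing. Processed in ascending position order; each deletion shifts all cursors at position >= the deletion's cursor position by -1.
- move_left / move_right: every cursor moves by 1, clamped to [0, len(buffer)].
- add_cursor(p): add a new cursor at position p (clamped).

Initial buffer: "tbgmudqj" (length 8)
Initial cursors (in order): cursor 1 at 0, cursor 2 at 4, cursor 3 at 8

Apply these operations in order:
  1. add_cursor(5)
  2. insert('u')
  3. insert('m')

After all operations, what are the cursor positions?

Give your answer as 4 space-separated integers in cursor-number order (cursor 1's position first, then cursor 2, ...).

After op 1 (add_cursor(5)): buffer="tbgmudqj" (len 8), cursors c1@0 c2@4 c4@5 c3@8, authorship ........
After op 2 (insert('u')): buffer="utbgmuuudqju" (len 12), cursors c1@1 c2@6 c4@8 c3@12, authorship 1....2.4...3
After op 3 (insert('m')): buffer="umtbgmumuumdqjum" (len 16), cursors c1@2 c2@8 c4@11 c3@16, authorship 11....22.44...33

Answer: 2 8 16 11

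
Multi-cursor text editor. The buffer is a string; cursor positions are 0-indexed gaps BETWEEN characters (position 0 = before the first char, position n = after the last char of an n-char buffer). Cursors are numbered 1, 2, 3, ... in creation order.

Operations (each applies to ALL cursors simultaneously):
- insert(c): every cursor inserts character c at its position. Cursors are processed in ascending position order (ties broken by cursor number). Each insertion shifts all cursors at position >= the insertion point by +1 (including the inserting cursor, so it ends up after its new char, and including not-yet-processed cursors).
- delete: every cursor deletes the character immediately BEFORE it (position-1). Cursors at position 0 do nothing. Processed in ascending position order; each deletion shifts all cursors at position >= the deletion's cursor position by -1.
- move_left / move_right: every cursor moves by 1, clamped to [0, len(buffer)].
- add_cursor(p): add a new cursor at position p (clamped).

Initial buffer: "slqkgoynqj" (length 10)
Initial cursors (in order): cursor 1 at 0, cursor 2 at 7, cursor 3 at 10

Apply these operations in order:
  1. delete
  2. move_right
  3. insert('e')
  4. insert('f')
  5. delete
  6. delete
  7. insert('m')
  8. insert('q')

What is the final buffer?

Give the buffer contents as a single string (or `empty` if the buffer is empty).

Answer: smqlqkgonmqqmq

Derivation:
After op 1 (delete): buffer="slqkgonq" (len 8), cursors c1@0 c2@6 c3@8, authorship ........
After op 2 (move_right): buffer="slqkgonq" (len 8), cursors c1@1 c2@7 c3@8, authorship ........
After op 3 (insert('e')): buffer="selqkgoneqe" (len 11), cursors c1@2 c2@9 c3@11, authorship .1......2.3
After op 4 (insert('f')): buffer="seflqkgonefqef" (len 14), cursors c1@3 c2@11 c3@14, authorship .11......22.33
After op 5 (delete): buffer="selqkgoneqe" (len 11), cursors c1@2 c2@9 c3@11, authorship .1......2.3
After op 6 (delete): buffer="slqkgonq" (len 8), cursors c1@1 c2@7 c3@8, authorship ........
After op 7 (insert('m')): buffer="smlqkgonmqm" (len 11), cursors c1@2 c2@9 c3@11, authorship .1......2.3
After op 8 (insert('q')): buffer="smqlqkgonmqqmq" (len 14), cursors c1@3 c2@11 c3@14, authorship .11......22.33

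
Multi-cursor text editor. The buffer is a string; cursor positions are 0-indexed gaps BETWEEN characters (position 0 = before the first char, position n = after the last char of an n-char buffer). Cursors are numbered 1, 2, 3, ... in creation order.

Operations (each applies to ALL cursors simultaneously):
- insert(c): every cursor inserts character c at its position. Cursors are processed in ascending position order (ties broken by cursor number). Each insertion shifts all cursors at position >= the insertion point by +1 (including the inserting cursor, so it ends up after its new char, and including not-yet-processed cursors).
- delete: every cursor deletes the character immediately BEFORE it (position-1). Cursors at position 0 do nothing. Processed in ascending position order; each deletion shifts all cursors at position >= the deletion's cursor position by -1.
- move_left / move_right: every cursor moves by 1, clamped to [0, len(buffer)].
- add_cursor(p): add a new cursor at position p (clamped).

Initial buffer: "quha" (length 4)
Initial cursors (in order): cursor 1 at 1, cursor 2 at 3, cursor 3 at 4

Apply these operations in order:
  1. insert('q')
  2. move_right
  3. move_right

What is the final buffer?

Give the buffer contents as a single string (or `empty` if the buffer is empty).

After op 1 (insert('q')): buffer="qquhqaq" (len 7), cursors c1@2 c2@5 c3@7, authorship .1..2.3
After op 2 (move_right): buffer="qquhqaq" (len 7), cursors c1@3 c2@6 c3@7, authorship .1..2.3
After op 3 (move_right): buffer="qquhqaq" (len 7), cursors c1@4 c2@7 c3@7, authorship .1..2.3

Answer: qquhqaq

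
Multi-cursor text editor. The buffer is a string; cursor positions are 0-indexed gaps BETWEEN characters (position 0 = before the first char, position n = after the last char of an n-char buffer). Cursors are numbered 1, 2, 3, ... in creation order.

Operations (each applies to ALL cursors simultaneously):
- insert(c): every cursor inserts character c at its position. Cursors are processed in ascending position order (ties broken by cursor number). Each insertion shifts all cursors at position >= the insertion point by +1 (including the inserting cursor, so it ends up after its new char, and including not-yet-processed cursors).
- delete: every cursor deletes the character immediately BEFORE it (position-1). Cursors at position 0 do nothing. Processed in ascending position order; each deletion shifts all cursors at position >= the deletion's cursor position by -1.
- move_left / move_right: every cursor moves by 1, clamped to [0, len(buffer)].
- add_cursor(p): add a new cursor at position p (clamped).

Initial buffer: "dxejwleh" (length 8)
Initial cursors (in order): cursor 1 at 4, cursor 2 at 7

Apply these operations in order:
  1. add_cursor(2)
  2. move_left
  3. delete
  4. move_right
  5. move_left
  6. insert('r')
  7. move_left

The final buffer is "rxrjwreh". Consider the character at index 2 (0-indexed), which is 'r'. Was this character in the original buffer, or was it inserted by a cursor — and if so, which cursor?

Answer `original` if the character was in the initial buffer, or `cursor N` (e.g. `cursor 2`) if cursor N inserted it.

Answer: cursor 1

Derivation:
After op 1 (add_cursor(2)): buffer="dxejwleh" (len 8), cursors c3@2 c1@4 c2@7, authorship ........
After op 2 (move_left): buffer="dxejwleh" (len 8), cursors c3@1 c1@3 c2@6, authorship ........
After op 3 (delete): buffer="xjweh" (len 5), cursors c3@0 c1@1 c2@3, authorship .....
After op 4 (move_right): buffer="xjweh" (len 5), cursors c3@1 c1@2 c2@4, authorship .....
After op 5 (move_left): buffer="xjweh" (len 5), cursors c3@0 c1@1 c2@3, authorship .....
After op 6 (insert('r')): buffer="rxrjwreh" (len 8), cursors c3@1 c1@3 c2@6, authorship 3.1..2..
After op 7 (move_left): buffer="rxrjwreh" (len 8), cursors c3@0 c1@2 c2@5, authorship 3.1..2..
Authorship (.=original, N=cursor N): 3 . 1 . . 2 . .
Index 2: author = 1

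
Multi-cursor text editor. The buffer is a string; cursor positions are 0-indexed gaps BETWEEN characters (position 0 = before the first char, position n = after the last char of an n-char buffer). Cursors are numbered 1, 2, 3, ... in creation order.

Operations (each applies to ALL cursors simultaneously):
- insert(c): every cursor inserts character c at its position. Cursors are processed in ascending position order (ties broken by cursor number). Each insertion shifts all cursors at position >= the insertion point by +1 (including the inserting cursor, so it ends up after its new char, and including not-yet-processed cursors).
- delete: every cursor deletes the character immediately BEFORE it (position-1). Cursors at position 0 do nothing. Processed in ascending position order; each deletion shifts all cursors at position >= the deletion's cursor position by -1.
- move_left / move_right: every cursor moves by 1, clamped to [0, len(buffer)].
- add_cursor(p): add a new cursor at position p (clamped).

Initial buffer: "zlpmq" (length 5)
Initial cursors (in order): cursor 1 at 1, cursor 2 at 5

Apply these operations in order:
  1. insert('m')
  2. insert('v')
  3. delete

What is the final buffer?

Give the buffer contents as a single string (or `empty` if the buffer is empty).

After op 1 (insert('m')): buffer="zmlpmqm" (len 7), cursors c1@2 c2@7, authorship .1....2
After op 2 (insert('v')): buffer="zmvlpmqmv" (len 9), cursors c1@3 c2@9, authorship .11....22
After op 3 (delete): buffer="zmlpmqm" (len 7), cursors c1@2 c2@7, authorship .1....2

Answer: zmlpmqm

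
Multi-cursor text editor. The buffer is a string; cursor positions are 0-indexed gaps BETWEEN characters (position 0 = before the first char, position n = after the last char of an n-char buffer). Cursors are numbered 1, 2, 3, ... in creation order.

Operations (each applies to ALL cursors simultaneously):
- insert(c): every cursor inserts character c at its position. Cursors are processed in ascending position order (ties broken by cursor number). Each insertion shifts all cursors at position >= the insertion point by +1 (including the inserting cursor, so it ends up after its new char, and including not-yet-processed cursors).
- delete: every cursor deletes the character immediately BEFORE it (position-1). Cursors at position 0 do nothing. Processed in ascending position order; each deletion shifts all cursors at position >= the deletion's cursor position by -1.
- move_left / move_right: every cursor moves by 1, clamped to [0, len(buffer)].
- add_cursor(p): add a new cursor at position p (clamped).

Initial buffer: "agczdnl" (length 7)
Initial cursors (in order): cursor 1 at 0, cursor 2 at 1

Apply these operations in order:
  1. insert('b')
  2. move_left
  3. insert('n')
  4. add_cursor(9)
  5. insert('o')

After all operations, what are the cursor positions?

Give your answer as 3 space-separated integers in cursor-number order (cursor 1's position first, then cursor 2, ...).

After op 1 (insert('b')): buffer="babgczdnl" (len 9), cursors c1@1 c2@3, authorship 1.2......
After op 2 (move_left): buffer="babgczdnl" (len 9), cursors c1@0 c2@2, authorship 1.2......
After op 3 (insert('n')): buffer="nbanbgczdnl" (len 11), cursors c1@1 c2@4, authorship 11.22......
After op 4 (add_cursor(9)): buffer="nbanbgczdnl" (len 11), cursors c1@1 c2@4 c3@9, authorship 11.22......
After op 5 (insert('o')): buffer="nobanobgczdonl" (len 14), cursors c1@2 c2@6 c3@12, authorship 111.222....3..

Answer: 2 6 12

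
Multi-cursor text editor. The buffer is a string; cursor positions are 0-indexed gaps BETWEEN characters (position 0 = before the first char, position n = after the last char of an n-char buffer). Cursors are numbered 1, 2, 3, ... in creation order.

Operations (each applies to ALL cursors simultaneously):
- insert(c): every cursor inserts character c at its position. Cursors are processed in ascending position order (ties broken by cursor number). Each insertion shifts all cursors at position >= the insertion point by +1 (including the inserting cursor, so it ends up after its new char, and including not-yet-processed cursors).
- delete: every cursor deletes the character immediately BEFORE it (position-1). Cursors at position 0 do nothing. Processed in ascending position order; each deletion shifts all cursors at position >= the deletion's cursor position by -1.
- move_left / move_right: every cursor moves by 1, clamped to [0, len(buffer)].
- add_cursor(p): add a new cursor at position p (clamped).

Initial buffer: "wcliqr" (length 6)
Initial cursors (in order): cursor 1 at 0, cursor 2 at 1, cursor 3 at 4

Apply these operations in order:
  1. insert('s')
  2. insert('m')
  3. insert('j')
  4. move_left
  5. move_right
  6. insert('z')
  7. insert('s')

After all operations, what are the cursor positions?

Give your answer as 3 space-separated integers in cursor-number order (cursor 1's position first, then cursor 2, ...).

Answer: 5 11 19

Derivation:
After op 1 (insert('s')): buffer="swsclisqr" (len 9), cursors c1@1 c2@3 c3@7, authorship 1.2...3..
After op 2 (insert('m')): buffer="smwsmclismqr" (len 12), cursors c1@2 c2@5 c3@10, authorship 11.22...33..
After op 3 (insert('j')): buffer="smjwsmjclismjqr" (len 15), cursors c1@3 c2@7 c3@13, authorship 111.222...333..
After op 4 (move_left): buffer="smjwsmjclismjqr" (len 15), cursors c1@2 c2@6 c3@12, authorship 111.222...333..
After op 5 (move_right): buffer="smjwsmjclismjqr" (len 15), cursors c1@3 c2@7 c3@13, authorship 111.222...333..
After op 6 (insert('z')): buffer="smjzwsmjzclismjzqr" (len 18), cursors c1@4 c2@9 c3@16, authorship 1111.2222...3333..
After op 7 (insert('s')): buffer="smjzswsmjzsclismjzsqr" (len 21), cursors c1@5 c2@11 c3@19, authorship 11111.22222...33333..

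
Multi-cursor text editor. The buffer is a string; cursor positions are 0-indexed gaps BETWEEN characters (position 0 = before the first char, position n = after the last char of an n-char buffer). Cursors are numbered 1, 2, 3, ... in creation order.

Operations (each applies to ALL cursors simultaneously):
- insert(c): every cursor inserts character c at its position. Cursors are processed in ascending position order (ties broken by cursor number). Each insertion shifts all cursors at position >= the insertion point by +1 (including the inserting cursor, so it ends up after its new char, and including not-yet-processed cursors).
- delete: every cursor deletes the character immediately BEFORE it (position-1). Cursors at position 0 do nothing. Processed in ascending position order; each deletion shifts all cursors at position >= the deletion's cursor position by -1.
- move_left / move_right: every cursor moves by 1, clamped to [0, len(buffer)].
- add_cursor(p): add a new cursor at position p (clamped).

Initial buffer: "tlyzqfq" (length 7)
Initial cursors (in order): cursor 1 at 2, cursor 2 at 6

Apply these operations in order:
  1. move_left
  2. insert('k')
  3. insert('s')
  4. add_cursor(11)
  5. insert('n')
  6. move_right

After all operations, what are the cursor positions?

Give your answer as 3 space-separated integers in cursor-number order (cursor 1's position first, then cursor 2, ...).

Answer: 5 12 14

Derivation:
After op 1 (move_left): buffer="tlyzqfq" (len 7), cursors c1@1 c2@5, authorship .......
After op 2 (insert('k')): buffer="tklyzqkfq" (len 9), cursors c1@2 c2@7, authorship .1....2..
After op 3 (insert('s')): buffer="tkslyzqksfq" (len 11), cursors c1@3 c2@9, authorship .11....22..
After op 4 (add_cursor(11)): buffer="tkslyzqksfq" (len 11), cursors c1@3 c2@9 c3@11, authorship .11....22..
After op 5 (insert('n')): buffer="tksnlyzqksnfqn" (len 14), cursors c1@4 c2@11 c3@14, authorship .111....222..3
After op 6 (move_right): buffer="tksnlyzqksnfqn" (len 14), cursors c1@5 c2@12 c3@14, authorship .111....222..3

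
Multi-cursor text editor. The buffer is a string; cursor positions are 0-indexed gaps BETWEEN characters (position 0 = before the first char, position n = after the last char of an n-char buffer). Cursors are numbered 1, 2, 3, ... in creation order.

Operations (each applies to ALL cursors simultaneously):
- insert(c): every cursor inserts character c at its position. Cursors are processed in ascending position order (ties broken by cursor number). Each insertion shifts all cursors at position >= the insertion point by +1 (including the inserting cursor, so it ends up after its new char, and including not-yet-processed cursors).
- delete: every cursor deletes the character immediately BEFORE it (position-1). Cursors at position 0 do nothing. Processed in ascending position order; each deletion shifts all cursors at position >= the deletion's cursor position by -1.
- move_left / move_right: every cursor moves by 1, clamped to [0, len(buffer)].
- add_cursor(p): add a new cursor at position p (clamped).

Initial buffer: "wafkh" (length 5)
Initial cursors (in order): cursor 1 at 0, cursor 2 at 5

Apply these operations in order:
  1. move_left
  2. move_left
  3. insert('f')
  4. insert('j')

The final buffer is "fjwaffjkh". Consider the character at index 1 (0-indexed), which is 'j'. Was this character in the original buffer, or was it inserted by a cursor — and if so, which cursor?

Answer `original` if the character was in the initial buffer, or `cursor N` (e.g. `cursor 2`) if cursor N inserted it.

Answer: cursor 1

Derivation:
After op 1 (move_left): buffer="wafkh" (len 5), cursors c1@0 c2@4, authorship .....
After op 2 (move_left): buffer="wafkh" (len 5), cursors c1@0 c2@3, authorship .....
After op 3 (insert('f')): buffer="fwaffkh" (len 7), cursors c1@1 c2@5, authorship 1...2..
After op 4 (insert('j')): buffer="fjwaffjkh" (len 9), cursors c1@2 c2@7, authorship 11...22..
Authorship (.=original, N=cursor N): 1 1 . . . 2 2 . .
Index 1: author = 1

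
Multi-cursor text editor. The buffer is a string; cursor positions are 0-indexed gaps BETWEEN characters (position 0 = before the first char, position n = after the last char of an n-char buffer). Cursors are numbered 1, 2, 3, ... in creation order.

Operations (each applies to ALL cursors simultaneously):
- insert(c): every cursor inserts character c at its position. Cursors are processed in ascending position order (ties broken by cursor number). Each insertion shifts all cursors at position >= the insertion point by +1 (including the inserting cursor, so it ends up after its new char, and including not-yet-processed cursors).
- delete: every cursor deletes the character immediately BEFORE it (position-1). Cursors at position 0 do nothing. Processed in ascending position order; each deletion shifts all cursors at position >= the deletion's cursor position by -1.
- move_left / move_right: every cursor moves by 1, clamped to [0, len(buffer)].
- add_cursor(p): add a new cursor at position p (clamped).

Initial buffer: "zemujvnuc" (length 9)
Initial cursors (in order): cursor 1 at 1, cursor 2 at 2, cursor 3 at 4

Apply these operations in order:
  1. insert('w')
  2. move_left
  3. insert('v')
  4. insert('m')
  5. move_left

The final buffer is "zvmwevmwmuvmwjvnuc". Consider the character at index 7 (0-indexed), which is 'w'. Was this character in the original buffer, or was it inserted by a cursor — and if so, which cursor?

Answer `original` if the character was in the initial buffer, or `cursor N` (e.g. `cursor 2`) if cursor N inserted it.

After op 1 (insert('w')): buffer="zwewmuwjvnuc" (len 12), cursors c1@2 c2@4 c3@7, authorship .1.2..3.....
After op 2 (move_left): buffer="zwewmuwjvnuc" (len 12), cursors c1@1 c2@3 c3@6, authorship .1.2..3.....
After op 3 (insert('v')): buffer="zvwevwmuvwjvnuc" (len 15), cursors c1@2 c2@5 c3@9, authorship .11.22..33.....
After op 4 (insert('m')): buffer="zvmwevmwmuvmwjvnuc" (len 18), cursors c1@3 c2@7 c3@12, authorship .111.222..333.....
After op 5 (move_left): buffer="zvmwevmwmuvmwjvnuc" (len 18), cursors c1@2 c2@6 c3@11, authorship .111.222..333.....
Authorship (.=original, N=cursor N): . 1 1 1 . 2 2 2 . . 3 3 3 . . . . .
Index 7: author = 2

Answer: cursor 2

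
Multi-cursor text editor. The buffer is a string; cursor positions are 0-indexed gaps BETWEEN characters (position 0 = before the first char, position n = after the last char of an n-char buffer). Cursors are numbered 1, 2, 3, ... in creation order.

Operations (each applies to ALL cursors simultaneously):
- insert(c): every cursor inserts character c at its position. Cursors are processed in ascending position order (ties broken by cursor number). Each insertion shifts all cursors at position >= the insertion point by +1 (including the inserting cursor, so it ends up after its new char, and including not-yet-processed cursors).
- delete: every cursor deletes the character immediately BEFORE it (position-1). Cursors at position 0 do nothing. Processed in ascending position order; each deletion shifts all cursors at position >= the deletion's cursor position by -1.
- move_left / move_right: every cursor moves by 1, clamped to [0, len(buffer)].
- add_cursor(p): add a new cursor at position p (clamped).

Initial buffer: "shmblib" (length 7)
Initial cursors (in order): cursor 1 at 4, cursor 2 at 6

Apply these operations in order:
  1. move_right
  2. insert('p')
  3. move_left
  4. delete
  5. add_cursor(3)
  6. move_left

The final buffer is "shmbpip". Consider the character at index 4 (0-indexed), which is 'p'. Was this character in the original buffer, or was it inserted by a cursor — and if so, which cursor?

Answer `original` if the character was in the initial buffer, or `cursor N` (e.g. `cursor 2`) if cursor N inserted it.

After op 1 (move_right): buffer="shmblib" (len 7), cursors c1@5 c2@7, authorship .......
After op 2 (insert('p')): buffer="shmblpibp" (len 9), cursors c1@6 c2@9, authorship .....1..2
After op 3 (move_left): buffer="shmblpibp" (len 9), cursors c1@5 c2@8, authorship .....1..2
After op 4 (delete): buffer="shmbpip" (len 7), cursors c1@4 c2@6, authorship ....1.2
After op 5 (add_cursor(3)): buffer="shmbpip" (len 7), cursors c3@3 c1@4 c2@6, authorship ....1.2
After op 6 (move_left): buffer="shmbpip" (len 7), cursors c3@2 c1@3 c2@5, authorship ....1.2
Authorship (.=original, N=cursor N): . . . . 1 . 2
Index 4: author = 1

Answer: cursor 1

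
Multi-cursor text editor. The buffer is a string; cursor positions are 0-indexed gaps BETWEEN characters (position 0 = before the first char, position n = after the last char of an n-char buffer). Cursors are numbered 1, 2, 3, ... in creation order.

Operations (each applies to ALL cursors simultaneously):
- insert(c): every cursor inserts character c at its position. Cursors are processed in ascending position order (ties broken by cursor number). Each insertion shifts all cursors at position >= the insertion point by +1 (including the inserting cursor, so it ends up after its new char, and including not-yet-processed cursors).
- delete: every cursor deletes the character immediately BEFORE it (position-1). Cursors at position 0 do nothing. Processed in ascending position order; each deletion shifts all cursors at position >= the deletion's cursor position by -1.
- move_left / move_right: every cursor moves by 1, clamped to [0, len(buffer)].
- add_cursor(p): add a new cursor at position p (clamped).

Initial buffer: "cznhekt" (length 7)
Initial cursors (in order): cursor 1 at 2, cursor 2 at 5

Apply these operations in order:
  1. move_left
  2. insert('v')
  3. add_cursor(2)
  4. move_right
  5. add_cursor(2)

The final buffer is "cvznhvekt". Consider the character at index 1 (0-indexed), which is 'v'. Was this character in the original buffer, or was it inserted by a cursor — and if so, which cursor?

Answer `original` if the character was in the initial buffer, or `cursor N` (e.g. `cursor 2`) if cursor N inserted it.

Answer: cursor 1

Derivation:
After op 1 (move_left): buffer="cznhekt" (len 7), cursors c1@1 c2@4, authorship .......
After op 2 (insert('v')): buffer="cvznhvekt" (len 9), cursors c1@2 c2@6, authorship .1...2...
After op 3 (add_cursor(2)): buffer="cvznhvekt" (len 9), cursors c1@2 c3@2 c2@6, authorship .1...2...
After op 4 (move_right): buffer="cvznhvekt" (len 9), cursors c1@3 c3@3 c2@7, authorship .1...2...
After op 5 (add_cursor(2)): buffer="cvznhvekt" (len 9), cursors c4@2 c1@3 c3@3 c2@7, authorship .1...2...
Authorship (.=original, N=cursor N): . 1 . . . 2 . . .
Index 1: author = 1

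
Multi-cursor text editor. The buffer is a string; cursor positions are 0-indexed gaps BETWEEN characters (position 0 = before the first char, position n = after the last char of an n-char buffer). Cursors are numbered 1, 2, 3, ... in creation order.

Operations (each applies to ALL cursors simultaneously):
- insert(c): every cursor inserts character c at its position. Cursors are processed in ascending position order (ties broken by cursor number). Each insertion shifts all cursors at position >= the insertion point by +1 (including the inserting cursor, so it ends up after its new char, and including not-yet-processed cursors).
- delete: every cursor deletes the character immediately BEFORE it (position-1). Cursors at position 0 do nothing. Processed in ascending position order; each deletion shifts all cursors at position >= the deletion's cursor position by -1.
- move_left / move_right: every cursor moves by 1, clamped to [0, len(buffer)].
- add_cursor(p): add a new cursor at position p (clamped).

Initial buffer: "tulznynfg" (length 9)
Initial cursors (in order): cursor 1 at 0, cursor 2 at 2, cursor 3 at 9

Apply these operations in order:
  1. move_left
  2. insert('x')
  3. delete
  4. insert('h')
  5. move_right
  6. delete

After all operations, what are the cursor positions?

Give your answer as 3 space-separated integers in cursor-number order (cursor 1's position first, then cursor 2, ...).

Answer: 1 2 9

Derivation:
After op 1 (move_left): buffer="tulznynfg" (len 9), cursors c1@0 c2@1 c3@8, authorship .........
After op 2 (insert('x')): buffer="xtxulznynfxg" (len 12), cursors c1@1 c2@3 c3@11, authorship 1.2.......3.
After op 3 (delete): buffer="tulznynfg" (len 9), cursors c1@0 c2@1 c3@8, authorship .........
After op 4 (insert('h')): buffer="hthulznynfhg" (len 12), cursors c1@1 c2@3 c3@11, authorship 1.2.......3.
After op 5 (move_right): buffer="hthulznynfhg" (len 12), cursors c1@2 c2@4 c3@12, authorship 1.2.......3.
After op 6 (delete): buffer="hhlznynfh" (len 9), cursors c1@1 c2@2 c3@9, authorship 12......3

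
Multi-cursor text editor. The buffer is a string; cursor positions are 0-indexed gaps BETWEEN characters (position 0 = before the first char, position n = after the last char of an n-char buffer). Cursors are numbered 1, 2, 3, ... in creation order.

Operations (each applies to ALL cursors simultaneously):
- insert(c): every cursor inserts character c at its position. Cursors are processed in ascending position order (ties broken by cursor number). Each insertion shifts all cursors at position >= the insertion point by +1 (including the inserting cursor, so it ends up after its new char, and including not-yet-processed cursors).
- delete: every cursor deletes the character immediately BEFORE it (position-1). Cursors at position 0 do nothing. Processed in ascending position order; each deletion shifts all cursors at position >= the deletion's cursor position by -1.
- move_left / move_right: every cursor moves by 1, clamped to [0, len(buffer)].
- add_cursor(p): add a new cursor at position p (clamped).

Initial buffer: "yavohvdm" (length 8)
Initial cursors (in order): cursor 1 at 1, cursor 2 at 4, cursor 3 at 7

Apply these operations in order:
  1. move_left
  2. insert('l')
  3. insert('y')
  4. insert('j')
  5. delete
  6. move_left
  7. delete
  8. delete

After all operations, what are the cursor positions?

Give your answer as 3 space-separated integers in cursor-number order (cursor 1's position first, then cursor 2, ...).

Answer: 0 3 6

Derivation:
After op 1 (move_left): buffer="yavohvdm" (len 8), cursors c1@0 c2@3 c3@6, authorship ........
After op 2 (insert('l')): buffer="lyavlohvldm" (len 11), cursors c1@1 c2@5 c3@9, authorship 1...2...3..
After op 3 (insert('y')): buffer="lyyavlyohvlydm" (len 14), cursors c1@2 c2@7 c3@12, authorship 11...22...33..
After op 4 (insert('j')): buffer="lyjyavlyjohvlyjdm" (len 17), cursors c1@3 c2@9 c3@15, authorship 111...222...333..
After op 5 (delete): buffer="lyyavlyohvlydm" (len 14), cursors c1@2 c2@7 c3@12, authorship 11...22...33..
After op 6 (move_left): buffer="lyyavlyohvlydm" (len 14), cursors c1@1 c2@6 c3@11, authorship 11...22...33..
After op 7 (delete): buffer="yyavyohvydm" (len 11), cursors c1@0 c2@4 c3@8, authorship 1...2...3..
After op 8 (delete): buffer="yyayohydm" (len 9), cursors c1@0 c2@3 c3@6, authorship 1..2..3..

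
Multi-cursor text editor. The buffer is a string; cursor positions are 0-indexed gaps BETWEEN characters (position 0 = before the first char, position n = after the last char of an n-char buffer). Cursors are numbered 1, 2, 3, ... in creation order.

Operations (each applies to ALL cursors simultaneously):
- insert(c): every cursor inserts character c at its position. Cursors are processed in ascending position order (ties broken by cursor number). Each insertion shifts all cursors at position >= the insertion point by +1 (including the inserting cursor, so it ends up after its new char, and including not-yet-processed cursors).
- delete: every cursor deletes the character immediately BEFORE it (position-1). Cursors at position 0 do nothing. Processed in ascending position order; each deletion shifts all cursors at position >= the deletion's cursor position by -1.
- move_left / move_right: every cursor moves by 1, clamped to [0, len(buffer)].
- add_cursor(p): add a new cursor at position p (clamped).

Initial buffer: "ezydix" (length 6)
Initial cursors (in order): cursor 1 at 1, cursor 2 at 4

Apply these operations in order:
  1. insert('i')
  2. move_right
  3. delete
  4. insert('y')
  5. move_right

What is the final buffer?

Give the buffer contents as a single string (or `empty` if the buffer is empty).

Answer: eiyydiyx

Derivation:
After op 1 (insert('i')): buffer="eizydiix" (len 8), cursors c1@2 c2@6, authorship .1...2..
After op 2 (move_right): buffer="eizydiix" (len 8), cursors c1@3 c2@7, authorship .1...2..
After op 3 (delete): buffer="eiydix" (len 6), cursors c1@2 c2@5, authorship .1..2.
After op 4 (insert('y')): buffer="eiyydiyx" (len 8), cursors c1@3 c2@7, authorship .11..22.
After op 5 (move_right): buffer="eiyydiyx" (len 8), cursors c1@4 c2@8, authorship .11..22.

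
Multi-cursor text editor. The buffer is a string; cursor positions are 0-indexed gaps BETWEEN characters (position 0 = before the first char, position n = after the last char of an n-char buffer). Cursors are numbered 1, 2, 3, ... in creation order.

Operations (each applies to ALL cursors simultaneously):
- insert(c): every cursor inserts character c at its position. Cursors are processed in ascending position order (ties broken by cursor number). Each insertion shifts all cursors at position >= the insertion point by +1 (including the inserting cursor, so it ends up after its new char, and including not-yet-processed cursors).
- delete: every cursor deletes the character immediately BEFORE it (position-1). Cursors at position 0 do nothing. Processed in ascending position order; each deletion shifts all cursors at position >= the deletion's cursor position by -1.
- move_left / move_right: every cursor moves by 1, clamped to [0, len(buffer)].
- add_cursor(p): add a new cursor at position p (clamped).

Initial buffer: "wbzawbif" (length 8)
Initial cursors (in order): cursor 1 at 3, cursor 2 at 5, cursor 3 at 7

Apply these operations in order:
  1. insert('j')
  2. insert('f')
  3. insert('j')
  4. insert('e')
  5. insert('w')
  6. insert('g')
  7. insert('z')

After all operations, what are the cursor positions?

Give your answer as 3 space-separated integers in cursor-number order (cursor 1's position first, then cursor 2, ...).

After op 1 (insert('j')): buffer="wbzjawjbijf" (len 11), cursors c1@4 c2@7 c3@10, authorship ...1..2..3.
After op 2 (insert('f')): buffer="wbzjfawjfbijff" (len 14), cursors c1@5 c2@9 c3@13, authorship ...11..22..33.
After op 3 (insert('j')): buffer="wbzjfjawjfjbijfjf" (len 17), cursors c1@6 c2@11 c3@16, authorship ...111..222..333.
After op 4 (insert('e')): buffer="wbzjfjeawjfjebijfjef" (len 20), cursors c1@7 c2@13 c3@19, authorship ...1111..2222..3333.
After op 5 (insert('w')): buffer="wbzjfjewawjfjewbijfjewf" (len 23), cursors c1@8 c2@15 c3@22, authorship ...11111..22222..33333.
After op 6 (insert('g')): buffer="wbzjfjewgawjfjewgbijfjewgf" (len 26), cursors c1@9 c2@17 c3@25, authorship ...111111..222222..333333.
After op 7 (insert('z')): buffer="wbzjfjewgzawjfjewgzbijfjewgzf" (len 29), cursors c1@10 c2@19 c3@28, authorship ...1111111..2222222..3333333.

Answer: 10 19 28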